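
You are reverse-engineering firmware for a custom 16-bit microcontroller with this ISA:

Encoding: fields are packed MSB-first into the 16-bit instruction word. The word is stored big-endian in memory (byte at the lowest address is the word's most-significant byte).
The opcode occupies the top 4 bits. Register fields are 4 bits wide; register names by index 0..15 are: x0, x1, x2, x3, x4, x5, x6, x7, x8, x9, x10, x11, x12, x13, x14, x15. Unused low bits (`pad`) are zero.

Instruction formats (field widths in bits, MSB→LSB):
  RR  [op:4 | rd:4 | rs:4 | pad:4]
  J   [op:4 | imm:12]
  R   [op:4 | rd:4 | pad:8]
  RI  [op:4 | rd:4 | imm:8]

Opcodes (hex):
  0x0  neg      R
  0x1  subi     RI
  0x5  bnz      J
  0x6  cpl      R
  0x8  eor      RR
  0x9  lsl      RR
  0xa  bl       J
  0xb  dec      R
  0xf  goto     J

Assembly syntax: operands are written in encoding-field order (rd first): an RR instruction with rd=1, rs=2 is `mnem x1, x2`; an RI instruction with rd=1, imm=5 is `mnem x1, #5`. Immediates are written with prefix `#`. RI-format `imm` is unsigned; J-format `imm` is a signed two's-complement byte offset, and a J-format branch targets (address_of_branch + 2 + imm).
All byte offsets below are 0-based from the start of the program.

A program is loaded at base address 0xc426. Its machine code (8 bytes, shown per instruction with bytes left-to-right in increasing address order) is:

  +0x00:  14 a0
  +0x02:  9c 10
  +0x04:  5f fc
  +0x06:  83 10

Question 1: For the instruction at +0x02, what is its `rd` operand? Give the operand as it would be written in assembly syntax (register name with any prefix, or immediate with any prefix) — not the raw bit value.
x12

off 0x02: read 9c 10 as big → 0x9c10
  opcode bits[15:12]=0x9: lsl/RR
  rd@[11:8]=0xc ⇒ x12
  rs@[7:4]=0x1 ⇒ x1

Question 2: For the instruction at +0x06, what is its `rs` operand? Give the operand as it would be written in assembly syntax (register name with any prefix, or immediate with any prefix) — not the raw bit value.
x1

off 0x06: read 83 10 as big → 0x8310
  top 4b → 0x8 → eor [RR]
  [11:8] rd=3 = x3
  [7:4] rs=1 = x1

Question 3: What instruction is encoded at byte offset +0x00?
[00] 14 a0 → 0x14a0
  op=0x14a0>>12=0x1 ⇒ subi (RI)
  rd: (w>>8)&0xf=0x4 → x4
  imm: (w>>0)&0xff=0xa0 → #160

subi x4, #160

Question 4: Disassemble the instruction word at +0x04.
bnz #-4

[04] 5f fc → 0x5ffc
  opcode bits[15:12]=0x5: bnz/J
  [11:0] imm=4092 (s12→-4) = #-4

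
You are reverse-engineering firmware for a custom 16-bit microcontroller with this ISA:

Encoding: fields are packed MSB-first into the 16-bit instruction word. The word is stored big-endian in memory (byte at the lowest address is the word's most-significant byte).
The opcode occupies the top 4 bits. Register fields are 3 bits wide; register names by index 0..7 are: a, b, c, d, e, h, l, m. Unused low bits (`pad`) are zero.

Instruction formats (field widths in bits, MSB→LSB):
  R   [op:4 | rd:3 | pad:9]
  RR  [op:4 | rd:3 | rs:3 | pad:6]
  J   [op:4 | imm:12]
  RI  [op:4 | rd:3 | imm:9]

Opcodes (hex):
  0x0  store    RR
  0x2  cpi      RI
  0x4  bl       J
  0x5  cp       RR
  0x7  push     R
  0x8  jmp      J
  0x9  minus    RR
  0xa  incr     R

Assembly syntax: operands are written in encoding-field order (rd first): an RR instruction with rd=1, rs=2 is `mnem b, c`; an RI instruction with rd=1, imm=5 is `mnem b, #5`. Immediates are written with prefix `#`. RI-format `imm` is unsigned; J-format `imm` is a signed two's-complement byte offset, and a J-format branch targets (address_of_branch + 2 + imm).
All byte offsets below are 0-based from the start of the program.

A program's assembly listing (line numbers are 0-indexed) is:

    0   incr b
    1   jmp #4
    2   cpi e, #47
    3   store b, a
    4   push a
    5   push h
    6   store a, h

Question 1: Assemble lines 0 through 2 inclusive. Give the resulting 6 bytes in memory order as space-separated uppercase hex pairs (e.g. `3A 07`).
A2 00 80 04 28 2F

L0: incr op=0xa:4|rd=1:3|pad=0:9 ⇒ 0xa200 ⇒ big a2 00
L1: jmp op=0x8:4|imm=4:12 ⇒ 0x8004 ⇒ big 80 04
L2: cpi op=0x2:4|rd=4:3|imm=47:9 ⇒ 0x282f ⇒ big 28 2f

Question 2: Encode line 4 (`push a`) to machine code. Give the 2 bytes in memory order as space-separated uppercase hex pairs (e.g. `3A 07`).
L4: push op=0x7:4|rd=0:3|pad=0:9 ⇒ 0x7000 ⇒ big 70 00

70 00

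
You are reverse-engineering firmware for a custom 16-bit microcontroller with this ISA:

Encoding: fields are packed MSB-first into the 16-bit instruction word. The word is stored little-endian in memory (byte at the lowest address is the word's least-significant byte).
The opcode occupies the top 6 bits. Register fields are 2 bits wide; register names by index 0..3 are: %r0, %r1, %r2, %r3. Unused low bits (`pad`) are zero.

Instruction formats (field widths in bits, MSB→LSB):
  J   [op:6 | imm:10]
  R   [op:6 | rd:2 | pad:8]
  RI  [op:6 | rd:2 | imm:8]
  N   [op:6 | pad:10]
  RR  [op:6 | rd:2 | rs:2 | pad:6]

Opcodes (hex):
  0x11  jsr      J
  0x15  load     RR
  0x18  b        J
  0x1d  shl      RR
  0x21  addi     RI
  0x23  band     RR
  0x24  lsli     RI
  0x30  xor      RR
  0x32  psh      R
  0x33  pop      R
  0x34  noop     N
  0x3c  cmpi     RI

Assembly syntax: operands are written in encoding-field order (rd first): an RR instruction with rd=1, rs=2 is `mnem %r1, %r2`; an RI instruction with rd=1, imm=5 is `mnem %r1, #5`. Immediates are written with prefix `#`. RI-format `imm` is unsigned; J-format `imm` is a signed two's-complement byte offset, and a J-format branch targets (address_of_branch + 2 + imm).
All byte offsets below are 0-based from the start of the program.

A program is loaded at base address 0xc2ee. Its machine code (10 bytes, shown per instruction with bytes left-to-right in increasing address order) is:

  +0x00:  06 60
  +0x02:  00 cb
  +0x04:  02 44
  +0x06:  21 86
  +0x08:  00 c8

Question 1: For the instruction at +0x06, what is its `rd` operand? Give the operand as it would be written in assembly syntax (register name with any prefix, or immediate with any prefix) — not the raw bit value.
%r2

@+06  little-endian(21 86) = 0x8621
  top 6b → 0x21 → addi [RI]
  [9:8] rd=2 = %r2
  [7:0] imm=33 = #33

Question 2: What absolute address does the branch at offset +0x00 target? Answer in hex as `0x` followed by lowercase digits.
[00] 06 60 → 0x6006
  op=0x6006>>10=0x18 ⇒ b (J)
  imm: (w>>0)&0x3ff=0x6 → #6
  target = base 0xc2ee + off 0x00 + 2 + imm 6 = 0xc2f6

0xc2f6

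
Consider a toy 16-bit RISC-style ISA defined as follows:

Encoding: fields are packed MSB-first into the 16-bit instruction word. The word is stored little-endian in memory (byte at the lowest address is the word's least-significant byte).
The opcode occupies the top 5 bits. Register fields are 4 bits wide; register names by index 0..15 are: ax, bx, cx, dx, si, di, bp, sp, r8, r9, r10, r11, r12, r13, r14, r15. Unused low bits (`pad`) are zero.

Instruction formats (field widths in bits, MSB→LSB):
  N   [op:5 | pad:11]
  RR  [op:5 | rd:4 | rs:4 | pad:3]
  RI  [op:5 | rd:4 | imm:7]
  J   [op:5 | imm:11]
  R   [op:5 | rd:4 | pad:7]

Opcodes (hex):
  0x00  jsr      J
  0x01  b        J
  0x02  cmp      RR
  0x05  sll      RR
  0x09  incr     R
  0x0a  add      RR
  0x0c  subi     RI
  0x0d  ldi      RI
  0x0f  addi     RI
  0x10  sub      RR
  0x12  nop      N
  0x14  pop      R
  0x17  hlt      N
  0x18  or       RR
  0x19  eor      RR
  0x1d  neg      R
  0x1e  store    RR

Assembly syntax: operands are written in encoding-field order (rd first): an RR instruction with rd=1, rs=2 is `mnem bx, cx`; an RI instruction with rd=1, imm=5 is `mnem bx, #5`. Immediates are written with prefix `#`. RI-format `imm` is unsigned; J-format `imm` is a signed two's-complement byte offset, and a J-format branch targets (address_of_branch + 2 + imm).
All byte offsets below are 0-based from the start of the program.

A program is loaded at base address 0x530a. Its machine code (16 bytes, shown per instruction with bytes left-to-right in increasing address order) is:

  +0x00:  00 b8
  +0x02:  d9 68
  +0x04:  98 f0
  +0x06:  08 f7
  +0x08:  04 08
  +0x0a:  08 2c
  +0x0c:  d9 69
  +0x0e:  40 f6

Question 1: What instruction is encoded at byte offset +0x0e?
store r12, r8

[0e] 40 f6 → 0xf640
  op=0xf640>>11=0x1e ⇒ store (RR)
  [10:7] rd=12 = r12
  [6:3] rs=8 = r8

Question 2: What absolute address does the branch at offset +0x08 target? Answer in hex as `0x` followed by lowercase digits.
@+08  little-endian(04 08) = 0x0804
  op=0x0804>>11=0x1 ⇒ b (J)
  imm@[10:0]=0x4 ⇒ #4
  target = base 0x530a + off 0x08 + 2 + imm 4 = 0x5318

0x5318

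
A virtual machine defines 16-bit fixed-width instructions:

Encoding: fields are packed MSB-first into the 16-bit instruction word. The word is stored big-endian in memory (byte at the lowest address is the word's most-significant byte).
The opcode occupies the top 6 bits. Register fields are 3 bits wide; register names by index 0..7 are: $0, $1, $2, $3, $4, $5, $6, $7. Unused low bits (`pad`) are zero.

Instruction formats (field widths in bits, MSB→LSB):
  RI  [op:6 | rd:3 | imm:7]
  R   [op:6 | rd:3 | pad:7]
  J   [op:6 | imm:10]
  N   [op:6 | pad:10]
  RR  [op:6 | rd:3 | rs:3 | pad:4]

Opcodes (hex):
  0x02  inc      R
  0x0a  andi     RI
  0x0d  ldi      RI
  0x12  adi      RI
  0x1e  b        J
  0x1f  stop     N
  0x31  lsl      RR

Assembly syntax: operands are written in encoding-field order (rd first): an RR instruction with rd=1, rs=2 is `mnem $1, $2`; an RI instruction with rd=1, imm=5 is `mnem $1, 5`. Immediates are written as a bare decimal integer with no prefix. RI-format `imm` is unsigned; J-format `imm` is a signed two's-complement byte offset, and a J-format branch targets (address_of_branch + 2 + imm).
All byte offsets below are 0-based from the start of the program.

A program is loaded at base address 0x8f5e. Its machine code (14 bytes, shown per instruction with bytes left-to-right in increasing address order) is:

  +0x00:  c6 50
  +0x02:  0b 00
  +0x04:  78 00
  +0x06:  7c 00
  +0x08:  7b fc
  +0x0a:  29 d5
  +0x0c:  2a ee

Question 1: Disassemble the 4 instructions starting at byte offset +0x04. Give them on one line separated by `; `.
b 0; stop; b -4; andi $3, 85

+0x04: 78 00 ⇒ word 0x7800 (big)
  op=0x7800>>10=0x1e ⇒ b (J)
  imm@[9:0]=0x0 ⇒ 0
+0x06: 7c 00 ⇒ word 0x7c00 (big)
  op=0x7c00>>10=0x1f ⇒ stop (N)
+0x08: 7b fc ⇒ word 0x7bfc (big)
  op=0x7bfc>>10=0x1e ⇒ b (J)
  imm@[9:0]=0x3fc (s10→-4) ⇒ -4
+0x0a: 29 d5 ⇒ word 0x29d5 (big)
  op=0x29d5>>10=0xa ⇒ andi (RI)
  rd@[9:7]=0x3 ⇒ $3
  imm@[6:0]=0x55 ⇒ 85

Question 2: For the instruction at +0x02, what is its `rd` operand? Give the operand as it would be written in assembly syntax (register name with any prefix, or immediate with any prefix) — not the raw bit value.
$6

off 0x02: read 0b 00 as big → 0x0b00
  top 6b → 0x2 → inc [R]
  [9:7] rd=6 = $6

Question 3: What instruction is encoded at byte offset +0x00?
off 0x00: read c6 50 as big → 0xc650
  op=0xc650>>10=0x31 ⇒ lsl (RR)
  rd: (w>>7)&0x7=0x4 → $4
  rs: (w>>4)&0x7=0x5 → $5

lsl $4, $5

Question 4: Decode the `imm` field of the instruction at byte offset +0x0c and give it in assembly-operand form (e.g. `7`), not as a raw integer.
+0x0c: 2a ee ⇒ word 0x2aee (big)
  top 6b → 0xa → andi [RI]
  rd@[9:7]=0x5 ⇒ $5
  imm@[6:0]=0x6e ⇒ 110

110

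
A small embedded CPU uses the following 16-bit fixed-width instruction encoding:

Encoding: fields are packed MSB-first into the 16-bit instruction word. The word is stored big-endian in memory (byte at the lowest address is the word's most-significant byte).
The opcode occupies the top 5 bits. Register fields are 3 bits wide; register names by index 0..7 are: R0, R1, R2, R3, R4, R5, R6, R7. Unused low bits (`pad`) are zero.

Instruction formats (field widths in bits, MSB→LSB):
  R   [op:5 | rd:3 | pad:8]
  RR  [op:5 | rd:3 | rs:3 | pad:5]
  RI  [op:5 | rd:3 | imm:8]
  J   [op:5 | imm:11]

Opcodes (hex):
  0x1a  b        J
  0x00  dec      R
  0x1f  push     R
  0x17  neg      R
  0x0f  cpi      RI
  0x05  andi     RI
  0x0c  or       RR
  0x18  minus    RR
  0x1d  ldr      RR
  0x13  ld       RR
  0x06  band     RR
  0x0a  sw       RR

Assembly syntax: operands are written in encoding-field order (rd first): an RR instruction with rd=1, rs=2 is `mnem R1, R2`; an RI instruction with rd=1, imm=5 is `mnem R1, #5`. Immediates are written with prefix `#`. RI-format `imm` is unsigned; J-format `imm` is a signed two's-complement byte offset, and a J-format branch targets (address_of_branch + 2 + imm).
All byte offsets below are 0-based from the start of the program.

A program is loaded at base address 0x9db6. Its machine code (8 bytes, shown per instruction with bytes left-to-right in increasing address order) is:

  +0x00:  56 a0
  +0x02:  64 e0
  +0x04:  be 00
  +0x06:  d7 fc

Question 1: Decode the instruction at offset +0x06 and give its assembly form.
b #-4

off 0x06: read d7 fc as big → 0xd7fc
  opcode bits[15:11]=0x1a: b/J
  [10:0] imm=2044 (s11→-4) = #-4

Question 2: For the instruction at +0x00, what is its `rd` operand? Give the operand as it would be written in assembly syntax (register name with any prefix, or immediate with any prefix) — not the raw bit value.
[00] 56 a0 → 0x56a0
  op=0x56a0>>11=0xa ⇒ sw (RR)
  rd@[10:8]=0x6 ⇒ R6
  rs@[7:5]=0x5 ⇒ R5

R6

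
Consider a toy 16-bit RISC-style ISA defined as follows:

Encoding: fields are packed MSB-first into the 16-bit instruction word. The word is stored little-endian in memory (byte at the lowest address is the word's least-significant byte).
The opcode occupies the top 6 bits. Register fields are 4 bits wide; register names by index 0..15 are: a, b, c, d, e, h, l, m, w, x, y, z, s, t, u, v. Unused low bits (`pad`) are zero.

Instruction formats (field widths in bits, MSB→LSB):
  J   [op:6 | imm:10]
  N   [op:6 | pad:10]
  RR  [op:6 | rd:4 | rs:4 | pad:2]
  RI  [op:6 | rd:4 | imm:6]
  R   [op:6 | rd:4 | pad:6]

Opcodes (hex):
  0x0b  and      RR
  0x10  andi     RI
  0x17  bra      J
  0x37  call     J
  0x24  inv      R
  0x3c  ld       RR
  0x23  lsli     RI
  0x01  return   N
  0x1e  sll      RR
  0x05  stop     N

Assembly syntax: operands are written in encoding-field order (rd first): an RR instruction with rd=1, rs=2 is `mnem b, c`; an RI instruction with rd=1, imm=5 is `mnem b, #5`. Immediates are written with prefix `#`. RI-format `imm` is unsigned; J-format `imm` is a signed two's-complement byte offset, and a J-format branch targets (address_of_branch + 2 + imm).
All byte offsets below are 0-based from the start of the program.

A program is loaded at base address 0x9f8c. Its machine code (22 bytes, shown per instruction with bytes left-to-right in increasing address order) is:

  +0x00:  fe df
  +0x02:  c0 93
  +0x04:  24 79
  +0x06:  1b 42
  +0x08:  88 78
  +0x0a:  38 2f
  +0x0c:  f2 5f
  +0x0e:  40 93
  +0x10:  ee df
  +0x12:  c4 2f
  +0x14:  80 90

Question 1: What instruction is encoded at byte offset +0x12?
and v, b

@+12  little-endian(c4 2f) = 0x2fc4
  top 6b → 0xb → and [RR]
  rd@[9:6]=0xf ⇒ v
  rs@[5:2]=0x1 ⇒ b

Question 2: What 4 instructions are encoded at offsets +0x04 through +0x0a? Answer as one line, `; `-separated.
sll e, x; andi w, #27; sll c, c; and s, u

off 0x04: read 24 79 as little → 0x7924
  op=0x7924>>10=0x1e ⇒ sll (RR)
  rd@[9:6]=0x4 ⇒ e
  rs@[5:2]=0x9 ⇒ x
off 0x06: read 1b 42 as little → 0x421b
  op=0x421b>>10=0x10 ⇒ andi (RI)
  rd@[9:6]=0x8 ⇒ w
  imm@[5:0]=0x1b ⇒ #27
off 0x08: read 88 78 as little → 0x7888
  op=0x7888>>10=0x1e ⇒ sll (RR)
  rd@[9:6]=0x2 ⇒ c
  rs@[5:2]=0x2 ⇒ c
off 0x0a: read 38 2f as little → 0x2f38
  op=0x2f38>>10=0xb ⇒ and (RR)
  rd@[9:6]=0xc ⇒ s
  rs@[5:2]=0xe ⇒ u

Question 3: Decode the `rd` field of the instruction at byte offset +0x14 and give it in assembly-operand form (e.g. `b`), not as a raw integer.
c

@+14  little-endian(80 90) = 0x9080
  top 6b → 0x24 → inv [R]
  rd: (w>>6)&0xf=0x2 → c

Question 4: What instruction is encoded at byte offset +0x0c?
bra #-14

+0x0c: f2 5f ⇒ word 0x5ff2 (little)
  op=0x5ff2>>10=0x17 ⇒ bra (J)
  [9:0] imm=1010 (s10→-14) = #-14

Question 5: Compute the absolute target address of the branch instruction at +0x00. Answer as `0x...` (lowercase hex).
0x9f8c

[00] fe df → 0xdffe
  op=0xdffe>>10=0x37 ⇒ call (J)
  imm: (w>>0)&0x3ff=0x3fe (s10→-2) → #-2
  target = base 0x9f8c + off 0x00 + 2 + imm -2 = 0x9f8c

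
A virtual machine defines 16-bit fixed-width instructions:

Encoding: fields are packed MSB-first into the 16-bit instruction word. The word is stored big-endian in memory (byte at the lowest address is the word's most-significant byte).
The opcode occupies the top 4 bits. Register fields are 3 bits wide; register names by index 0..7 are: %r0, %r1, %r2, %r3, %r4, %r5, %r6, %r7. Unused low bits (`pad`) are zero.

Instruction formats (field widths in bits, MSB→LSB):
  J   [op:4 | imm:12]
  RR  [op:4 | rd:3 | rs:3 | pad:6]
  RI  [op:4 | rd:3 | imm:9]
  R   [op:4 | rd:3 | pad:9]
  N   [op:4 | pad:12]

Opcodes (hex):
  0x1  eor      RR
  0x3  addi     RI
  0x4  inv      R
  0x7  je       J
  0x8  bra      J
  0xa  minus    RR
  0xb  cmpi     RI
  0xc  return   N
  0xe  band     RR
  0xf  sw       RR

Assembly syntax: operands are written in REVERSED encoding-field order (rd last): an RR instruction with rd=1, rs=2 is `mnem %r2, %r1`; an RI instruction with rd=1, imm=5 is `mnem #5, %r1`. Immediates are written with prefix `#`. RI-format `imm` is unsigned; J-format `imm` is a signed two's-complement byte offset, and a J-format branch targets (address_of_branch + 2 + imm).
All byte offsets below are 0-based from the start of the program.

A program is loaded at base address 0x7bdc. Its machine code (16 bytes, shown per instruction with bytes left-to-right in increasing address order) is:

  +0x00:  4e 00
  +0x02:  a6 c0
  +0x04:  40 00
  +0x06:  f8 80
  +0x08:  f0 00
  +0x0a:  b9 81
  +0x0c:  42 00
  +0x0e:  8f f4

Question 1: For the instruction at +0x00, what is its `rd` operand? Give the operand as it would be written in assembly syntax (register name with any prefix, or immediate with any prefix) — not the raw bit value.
off 0x00: read 4e 00 as big → 0x4e00
  top 4b → 0x4 → inv [R]
  [11:9] rd=7 = %r7

%r7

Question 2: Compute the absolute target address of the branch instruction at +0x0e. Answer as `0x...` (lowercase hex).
[0e] 8f f4 → 0x8ff4
  top 4b → 0x8 → bra [J]
  imm@[11:0]=0xff4 (s12→-12) ⇒ #-12
  target = base 0x7bdc + off 0x0e + 2 + imm -12 = 0x7be0

0x7be0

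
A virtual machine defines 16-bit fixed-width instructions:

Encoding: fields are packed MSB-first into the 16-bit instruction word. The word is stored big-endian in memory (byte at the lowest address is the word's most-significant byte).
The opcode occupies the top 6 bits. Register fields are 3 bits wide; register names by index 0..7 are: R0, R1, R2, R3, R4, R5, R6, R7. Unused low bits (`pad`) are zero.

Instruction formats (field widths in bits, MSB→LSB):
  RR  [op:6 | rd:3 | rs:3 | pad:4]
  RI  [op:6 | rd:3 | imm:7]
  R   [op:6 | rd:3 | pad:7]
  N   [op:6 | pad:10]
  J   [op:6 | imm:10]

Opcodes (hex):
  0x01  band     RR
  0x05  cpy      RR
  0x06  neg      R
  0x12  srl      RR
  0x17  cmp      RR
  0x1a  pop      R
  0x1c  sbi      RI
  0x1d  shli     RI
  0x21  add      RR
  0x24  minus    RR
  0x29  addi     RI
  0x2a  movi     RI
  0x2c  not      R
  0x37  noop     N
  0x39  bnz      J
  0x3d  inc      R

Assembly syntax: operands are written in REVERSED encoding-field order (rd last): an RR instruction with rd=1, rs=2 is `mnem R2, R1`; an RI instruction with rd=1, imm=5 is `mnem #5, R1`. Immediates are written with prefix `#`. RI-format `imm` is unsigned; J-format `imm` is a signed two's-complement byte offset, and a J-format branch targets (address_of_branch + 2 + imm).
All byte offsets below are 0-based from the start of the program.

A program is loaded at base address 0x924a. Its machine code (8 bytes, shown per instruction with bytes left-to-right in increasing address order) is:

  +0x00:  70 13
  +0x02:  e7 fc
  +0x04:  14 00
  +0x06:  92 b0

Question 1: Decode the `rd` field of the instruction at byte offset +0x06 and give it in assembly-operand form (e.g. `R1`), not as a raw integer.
[06] 92 b0 → 0x92b0
  top 6b → 0x24 → minus [RR]
  rd: (w>>7)&0x7=0x5 → R5
  rs: (w>>4)&0x7=0x3 → R3

R5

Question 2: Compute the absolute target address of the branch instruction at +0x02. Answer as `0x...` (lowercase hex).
0x924a

+0x02: e7 fc ⇒ word 0xe7fc (big)
  opcode bits[15:10]=0x39: bnz/J
  imm@[9:0]=0x3fc (s10→-4) ⇒ #-4
  target = base 0x924a + off 0x02 + 2 + imm -4 = 0x924a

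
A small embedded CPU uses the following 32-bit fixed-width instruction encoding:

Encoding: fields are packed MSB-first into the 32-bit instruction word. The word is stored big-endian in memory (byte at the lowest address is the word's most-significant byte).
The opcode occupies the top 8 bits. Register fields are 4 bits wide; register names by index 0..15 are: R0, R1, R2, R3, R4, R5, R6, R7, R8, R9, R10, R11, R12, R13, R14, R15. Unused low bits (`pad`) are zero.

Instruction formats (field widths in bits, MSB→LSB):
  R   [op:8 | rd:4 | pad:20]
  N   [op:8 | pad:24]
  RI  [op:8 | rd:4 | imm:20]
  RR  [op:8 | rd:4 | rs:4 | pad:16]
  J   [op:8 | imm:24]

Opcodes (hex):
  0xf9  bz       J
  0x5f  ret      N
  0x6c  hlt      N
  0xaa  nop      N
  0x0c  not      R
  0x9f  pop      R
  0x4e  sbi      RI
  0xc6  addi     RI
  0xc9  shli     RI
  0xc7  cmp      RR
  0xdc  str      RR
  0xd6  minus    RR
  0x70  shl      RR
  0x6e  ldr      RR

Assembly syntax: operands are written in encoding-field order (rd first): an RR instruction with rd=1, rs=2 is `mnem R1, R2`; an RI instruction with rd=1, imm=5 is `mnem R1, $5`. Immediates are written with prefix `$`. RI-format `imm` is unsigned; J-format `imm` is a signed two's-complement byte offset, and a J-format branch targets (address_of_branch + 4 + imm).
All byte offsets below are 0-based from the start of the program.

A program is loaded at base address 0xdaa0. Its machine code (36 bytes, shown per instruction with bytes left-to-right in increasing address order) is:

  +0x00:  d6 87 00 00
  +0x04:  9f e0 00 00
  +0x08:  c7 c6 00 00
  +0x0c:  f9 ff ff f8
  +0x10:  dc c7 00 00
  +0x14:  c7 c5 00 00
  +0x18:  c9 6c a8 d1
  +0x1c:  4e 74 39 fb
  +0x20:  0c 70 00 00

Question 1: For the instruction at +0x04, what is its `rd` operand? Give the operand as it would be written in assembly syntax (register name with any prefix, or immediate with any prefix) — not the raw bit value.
off 0x04: read 9f e0 00 00 as big → 0x9fe00000
  top 8b → 0x9f → pop [R]
  [23:20] rd=14 = R14

R14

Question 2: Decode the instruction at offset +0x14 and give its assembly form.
@+14  big-endian(c7 c5 00 00) = 0xc7c50000
  op=0xc7c50000>>24=0xc7 ⇒ cmp (RR)
  rd: (w>>20)&0xf=0xc → R12
  rs: (w>>16)&0xf=0x5 → R5

cmp R12, R5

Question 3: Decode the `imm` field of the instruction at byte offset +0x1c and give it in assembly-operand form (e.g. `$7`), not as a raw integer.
[1c] 4e 74 39 fb → 0x4e7439fb
  top 8b → 0x4e → sbi [RI]
  rd@[23:20]=0x7 ⇒ R7
  imm@[19:0]=0x439fb ⇒ $276987

$276987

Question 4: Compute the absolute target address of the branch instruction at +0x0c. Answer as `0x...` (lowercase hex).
0xdaa8

[0c] f9 ff ff f8 → 0xf9fffff8
  top 8b → 0xf9 → bz [J]
  imm: (w>>0)&0xffffff=0xfffff8 (s24→-8) → $-8
  target = base 0xdaa0 + off 0x0c + 4 + imm -8 = 0xdaa8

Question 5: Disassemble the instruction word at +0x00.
minus R8, R7

[00] d6 87 00 00 → 0xd6870000
  opcode bits[31:24]=0xd6: minus/RR
  rd: (w>>20)&0xf=0x8 → R8
  rs: (w>>16)&0xf=0x7 → R7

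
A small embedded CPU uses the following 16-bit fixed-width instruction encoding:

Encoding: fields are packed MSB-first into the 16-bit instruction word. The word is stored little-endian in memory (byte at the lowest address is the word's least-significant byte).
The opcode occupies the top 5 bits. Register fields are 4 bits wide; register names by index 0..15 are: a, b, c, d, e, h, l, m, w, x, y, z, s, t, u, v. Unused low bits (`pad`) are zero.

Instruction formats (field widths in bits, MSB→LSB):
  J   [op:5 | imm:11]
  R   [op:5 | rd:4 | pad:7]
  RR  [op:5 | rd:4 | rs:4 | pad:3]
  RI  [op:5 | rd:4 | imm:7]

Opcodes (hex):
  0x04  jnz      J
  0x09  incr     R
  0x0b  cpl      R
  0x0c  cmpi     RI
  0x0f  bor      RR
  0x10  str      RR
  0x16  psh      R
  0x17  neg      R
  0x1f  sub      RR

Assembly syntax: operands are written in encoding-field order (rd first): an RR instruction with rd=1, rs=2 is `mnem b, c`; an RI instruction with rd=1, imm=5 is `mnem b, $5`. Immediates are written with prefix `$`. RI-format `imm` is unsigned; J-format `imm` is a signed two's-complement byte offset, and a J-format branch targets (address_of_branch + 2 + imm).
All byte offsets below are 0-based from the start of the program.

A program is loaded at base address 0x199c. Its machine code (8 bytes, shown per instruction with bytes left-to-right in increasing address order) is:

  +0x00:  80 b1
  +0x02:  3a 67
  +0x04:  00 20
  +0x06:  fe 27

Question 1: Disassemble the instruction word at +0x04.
off 0x04: read 00 20 as little → 0x2000
  op=0x2000>>11=0x4 ⇒ jnz (J)
  imm: (w>>0)&0x7ff=0x0 → $0

jnz $0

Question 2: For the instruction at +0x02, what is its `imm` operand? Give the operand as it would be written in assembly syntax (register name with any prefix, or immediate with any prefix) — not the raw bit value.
$58

@+02  little-endian(3a 67) = 0x673a
  opcode bits[15:11]=0xc: cmpi/RI
  rd@[10:7]=0xe ⇒ u
  imm@[6:0]=0x3a ⇒ $58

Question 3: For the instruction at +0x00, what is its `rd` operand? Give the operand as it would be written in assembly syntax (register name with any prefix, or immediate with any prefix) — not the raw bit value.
d

[00] 80 b1 → 0xb180
  opcode bits[15:11]=0x16: psh/R
  rd@[10:7]=0x3 ⇒ d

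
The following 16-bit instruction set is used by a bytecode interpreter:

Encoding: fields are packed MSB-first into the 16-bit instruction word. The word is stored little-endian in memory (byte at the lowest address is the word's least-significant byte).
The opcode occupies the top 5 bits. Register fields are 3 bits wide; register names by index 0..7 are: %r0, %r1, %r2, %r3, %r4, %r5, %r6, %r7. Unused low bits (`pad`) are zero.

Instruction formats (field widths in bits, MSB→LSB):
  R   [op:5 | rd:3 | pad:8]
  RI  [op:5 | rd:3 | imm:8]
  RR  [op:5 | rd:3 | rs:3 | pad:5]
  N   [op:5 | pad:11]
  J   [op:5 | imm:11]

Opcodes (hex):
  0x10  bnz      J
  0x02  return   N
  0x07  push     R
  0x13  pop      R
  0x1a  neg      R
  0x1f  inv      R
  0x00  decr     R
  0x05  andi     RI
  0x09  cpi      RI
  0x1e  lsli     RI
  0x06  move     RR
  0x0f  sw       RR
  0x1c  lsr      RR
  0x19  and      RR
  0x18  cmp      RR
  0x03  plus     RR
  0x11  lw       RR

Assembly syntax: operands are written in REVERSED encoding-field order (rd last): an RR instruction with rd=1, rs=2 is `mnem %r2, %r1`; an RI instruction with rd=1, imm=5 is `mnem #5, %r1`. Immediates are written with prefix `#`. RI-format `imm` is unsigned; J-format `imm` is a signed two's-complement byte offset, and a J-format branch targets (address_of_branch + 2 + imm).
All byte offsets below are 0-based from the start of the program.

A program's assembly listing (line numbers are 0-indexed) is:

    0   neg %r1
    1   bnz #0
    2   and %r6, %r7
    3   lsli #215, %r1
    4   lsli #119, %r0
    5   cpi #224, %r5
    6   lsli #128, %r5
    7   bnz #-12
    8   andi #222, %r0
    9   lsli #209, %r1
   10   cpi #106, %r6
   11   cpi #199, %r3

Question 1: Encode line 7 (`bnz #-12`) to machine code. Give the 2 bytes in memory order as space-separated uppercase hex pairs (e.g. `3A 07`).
F4 87

7. bnz fields op=0x10:5|imm=-12:11 → word 87f4h → f4 87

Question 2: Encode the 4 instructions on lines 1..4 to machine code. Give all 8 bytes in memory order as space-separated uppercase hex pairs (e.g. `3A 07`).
00 80 C0 CF D7 F1 77 F0

1. bnz fields op=0x10:5|imm=0:11 → word 8000h → 00 80
2. and fields op=0x19:5|rd=7:3|rs=6:3|pad=0:5 → word cfc0h → c0 cf
3. lsli fields op=0x1e:5|rd=1:3|imm=215:8 → word f1d7h → d7 f1
4. lsli fields op=0x1e:5|rd=0:3|imm=119:8 → word f077h → 77 f0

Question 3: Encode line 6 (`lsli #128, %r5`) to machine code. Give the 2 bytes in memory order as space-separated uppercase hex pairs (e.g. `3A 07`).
L6: lsli op=0x1e:5|rd=5:3|imm=128:8 ⇒ 0xf580 ⇒ little 80 f5

80 F5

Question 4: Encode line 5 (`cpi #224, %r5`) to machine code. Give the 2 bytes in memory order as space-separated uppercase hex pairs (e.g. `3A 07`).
E0 4D

5. cpi fields op=0x9:5|rd=5:3|imm=224:8 → word 4de0h → e0 4d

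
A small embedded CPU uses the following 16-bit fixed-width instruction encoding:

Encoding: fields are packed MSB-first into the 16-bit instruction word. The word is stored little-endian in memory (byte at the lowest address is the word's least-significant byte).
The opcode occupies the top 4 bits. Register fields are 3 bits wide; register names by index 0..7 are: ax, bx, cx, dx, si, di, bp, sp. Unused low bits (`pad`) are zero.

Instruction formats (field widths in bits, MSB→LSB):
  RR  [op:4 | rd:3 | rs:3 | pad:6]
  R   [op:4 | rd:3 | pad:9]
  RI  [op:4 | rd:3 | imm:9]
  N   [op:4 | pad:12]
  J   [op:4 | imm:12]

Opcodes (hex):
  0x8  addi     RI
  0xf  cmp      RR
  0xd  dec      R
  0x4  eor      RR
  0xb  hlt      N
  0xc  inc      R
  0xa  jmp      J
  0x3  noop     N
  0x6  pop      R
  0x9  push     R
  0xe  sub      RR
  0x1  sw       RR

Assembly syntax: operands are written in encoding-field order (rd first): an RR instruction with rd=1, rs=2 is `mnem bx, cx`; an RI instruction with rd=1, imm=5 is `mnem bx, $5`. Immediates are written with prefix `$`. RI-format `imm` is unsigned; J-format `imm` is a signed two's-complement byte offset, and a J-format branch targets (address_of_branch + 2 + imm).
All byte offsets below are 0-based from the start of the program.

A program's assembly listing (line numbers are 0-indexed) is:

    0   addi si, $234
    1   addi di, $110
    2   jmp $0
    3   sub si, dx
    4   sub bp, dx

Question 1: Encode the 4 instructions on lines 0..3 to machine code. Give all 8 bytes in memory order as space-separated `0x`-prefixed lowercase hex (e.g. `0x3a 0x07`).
0xea 0x88 0x6e 0x8a 0x00 0xa0 0xc0 0xe8

L0: addi op=0x8:4|rd=4:3|imm=234:9 ⇒ 0x88ea ⇒ little ea 88
L1: addi op=0x8:4|rd=5:3|imm=110:9 ⇒ 0x8a6e ⇒ little 6e 8a
L2: jmp op=0xa:4|imm=0:12 ⇒ 0xa000 ⇒ little 00 a0
L3: sub op=0xe:4|rd=4:3|rs=3:3|pad=0:6 ⇒ 0xe8c0 ⇒ little c0 e8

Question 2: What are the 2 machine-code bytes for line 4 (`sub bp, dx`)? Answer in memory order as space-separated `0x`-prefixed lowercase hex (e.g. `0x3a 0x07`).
4. sub fields op=0xe:4|rd=6:3|rs=3:3|pad=0:6 → word ecc0h → c0 ec

0xc0 0xec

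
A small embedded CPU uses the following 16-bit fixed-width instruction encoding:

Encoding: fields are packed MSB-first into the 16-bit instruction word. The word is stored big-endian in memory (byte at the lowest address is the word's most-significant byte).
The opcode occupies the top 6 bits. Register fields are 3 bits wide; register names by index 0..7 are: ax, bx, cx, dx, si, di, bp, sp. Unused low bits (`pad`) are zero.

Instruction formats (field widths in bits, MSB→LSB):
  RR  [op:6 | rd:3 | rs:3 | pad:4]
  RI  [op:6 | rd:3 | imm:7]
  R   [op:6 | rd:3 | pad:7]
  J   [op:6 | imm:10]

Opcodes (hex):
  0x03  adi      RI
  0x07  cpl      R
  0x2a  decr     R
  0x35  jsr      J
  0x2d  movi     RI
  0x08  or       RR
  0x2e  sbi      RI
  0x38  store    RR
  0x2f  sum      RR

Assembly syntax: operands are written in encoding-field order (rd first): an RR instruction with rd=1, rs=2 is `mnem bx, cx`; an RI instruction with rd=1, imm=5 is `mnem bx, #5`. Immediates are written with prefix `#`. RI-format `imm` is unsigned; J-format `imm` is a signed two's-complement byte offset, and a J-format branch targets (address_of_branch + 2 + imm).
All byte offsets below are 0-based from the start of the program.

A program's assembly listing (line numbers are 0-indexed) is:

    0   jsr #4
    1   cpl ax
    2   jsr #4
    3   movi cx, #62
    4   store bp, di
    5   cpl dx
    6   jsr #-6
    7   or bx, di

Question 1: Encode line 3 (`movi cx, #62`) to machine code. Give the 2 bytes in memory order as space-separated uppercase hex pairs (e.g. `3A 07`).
L3: movi op=0x2d:6|rd=2:3|imm=62:7 ⇒ 0xb53e ⇒ big b5 3e

B5 3E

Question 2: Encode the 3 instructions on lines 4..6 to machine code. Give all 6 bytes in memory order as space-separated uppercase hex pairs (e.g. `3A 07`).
E3 50 1D 80 D7 FA

4. store fields op=0x38:6|rd=6:3|rs=5:3|pad=0:4 → word e350h → e3 50
5. cpl fields op=0x7:6|rd=3:3|pad=0:7 → word 1d80h → 1d 80
6. jsr fields op=0x35:6|imm=-6:10 → word d7fah → d7 fa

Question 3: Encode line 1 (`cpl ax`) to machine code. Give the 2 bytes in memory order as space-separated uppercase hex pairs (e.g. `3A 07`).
1. cpl fields op=0x7:6|rd=0:3|pad=0:7 → word 1c00h → 1c 00

1C 00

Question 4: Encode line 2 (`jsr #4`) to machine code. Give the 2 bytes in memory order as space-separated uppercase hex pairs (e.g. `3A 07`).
line 2 (jsr): pack op=0x35:6|imm=4:10 = 0xd404; big→ d4 04

D4 04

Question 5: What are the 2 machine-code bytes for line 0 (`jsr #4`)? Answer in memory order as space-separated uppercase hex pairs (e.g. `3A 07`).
0. jsr fields op=0x35:6|imm=4:10 → word d404h → d4 04

D4 04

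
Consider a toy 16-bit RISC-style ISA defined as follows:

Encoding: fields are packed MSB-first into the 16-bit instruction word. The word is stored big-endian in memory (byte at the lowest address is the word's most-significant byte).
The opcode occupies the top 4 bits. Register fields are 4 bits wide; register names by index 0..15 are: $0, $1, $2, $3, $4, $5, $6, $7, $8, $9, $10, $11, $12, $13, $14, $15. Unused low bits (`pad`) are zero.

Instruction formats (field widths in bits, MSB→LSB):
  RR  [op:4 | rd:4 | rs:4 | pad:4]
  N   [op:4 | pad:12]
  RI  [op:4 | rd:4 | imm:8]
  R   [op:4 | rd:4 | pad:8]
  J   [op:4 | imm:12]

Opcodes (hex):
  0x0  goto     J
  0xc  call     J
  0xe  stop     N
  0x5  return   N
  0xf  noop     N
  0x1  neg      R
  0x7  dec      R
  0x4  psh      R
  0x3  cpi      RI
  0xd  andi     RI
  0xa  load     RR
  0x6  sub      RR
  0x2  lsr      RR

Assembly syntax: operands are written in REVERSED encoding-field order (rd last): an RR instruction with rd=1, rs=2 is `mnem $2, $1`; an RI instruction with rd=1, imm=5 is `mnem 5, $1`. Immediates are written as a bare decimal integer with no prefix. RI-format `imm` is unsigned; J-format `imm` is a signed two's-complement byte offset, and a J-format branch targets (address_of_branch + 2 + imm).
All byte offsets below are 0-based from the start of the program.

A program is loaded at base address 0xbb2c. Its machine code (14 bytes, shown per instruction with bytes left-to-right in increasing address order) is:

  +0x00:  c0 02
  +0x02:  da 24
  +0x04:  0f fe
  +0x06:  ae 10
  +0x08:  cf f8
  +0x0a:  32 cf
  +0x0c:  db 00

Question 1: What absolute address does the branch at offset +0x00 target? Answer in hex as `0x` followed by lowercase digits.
0xbb30

off 0x00: read c0 02 as big → 0xc002
  opcode bits[15:12]=0xc: call/J
  imm: (w>>0)&0xfff=0x2 → 2
  target = base 0xbb2c + off 0x00 + 2 + imm 2 = 0xbb30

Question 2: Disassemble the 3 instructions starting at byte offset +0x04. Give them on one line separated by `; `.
@+04  big-endian(0f fe) = 0x0ffe
  opcode bits[15:12]=0x0: goto/J
  imm@[11:0]=0xffe (s12→-2) ⇒ -2
@+06  big-endian(ae 10) = 0xae10
  opcode bits[15:12]=0xa: load/RR
  rd@[11:8]=0xe ⇒ $14
  rs@[7:4]=0x1 ⇒ $1
@+08  big-endian(cf f8) = 0xcff8
  opcode bits[15:12]=0xc: call/J
  imm@[11:0]=0xff8 (s12→-8) ⇒ -8

goto -2; load $1, $14; call -8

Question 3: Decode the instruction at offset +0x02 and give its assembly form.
[02] da 24 → 0xda24
  op=0xda24>>12=0xd ⇒ andi (RI)
  rd@[11:8]=0xa ⇒ $10
  imm@[7:0]=0x24 ⇒ 36

andi 36, $10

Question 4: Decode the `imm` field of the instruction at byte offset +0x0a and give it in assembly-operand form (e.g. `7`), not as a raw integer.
207

@+0a  big-endian(32 cf) = 0x32cf
  op=0x32cf>>12=0x3 ⇒ cpi (RI)
  rd: (w>>8)&0xf=0x2 → $2
  imm: (w>>0)&0xff=0xcf → 207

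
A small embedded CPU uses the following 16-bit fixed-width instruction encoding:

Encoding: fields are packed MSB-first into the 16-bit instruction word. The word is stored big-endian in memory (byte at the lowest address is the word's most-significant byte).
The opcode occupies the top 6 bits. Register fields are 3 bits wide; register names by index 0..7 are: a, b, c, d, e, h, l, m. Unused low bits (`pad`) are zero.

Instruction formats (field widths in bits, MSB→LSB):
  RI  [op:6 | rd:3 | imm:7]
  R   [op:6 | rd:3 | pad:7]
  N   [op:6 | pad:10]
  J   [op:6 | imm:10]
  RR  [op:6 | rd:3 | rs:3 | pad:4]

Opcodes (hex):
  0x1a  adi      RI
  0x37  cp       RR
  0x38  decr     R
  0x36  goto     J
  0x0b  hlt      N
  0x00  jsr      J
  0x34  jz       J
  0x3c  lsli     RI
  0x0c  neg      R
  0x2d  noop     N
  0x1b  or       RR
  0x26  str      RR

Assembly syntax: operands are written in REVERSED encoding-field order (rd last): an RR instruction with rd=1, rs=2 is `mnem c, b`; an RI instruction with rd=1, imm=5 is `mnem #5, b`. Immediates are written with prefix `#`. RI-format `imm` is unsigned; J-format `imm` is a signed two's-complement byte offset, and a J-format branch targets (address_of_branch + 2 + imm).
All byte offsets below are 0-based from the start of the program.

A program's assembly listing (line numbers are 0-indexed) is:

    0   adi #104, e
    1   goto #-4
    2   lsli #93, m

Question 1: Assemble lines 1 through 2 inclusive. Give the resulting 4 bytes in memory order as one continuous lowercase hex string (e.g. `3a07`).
L1: goto op=0x36:6|imm=-4:10 ⇒ 0xdbfc ⇒ big db fc
L2: lsli op=0x3c:6|rd=7:3|imm=93:7 ⇒ 0xf3dd ⇒ big f3 dd

dbfcf3dd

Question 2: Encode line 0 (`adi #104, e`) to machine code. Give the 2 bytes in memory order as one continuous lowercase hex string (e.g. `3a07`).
line 0 (adi): pack op=0x1a:6|rd=4:3|imm=104:7 = 0x6a68; big→ 6a 68

6a68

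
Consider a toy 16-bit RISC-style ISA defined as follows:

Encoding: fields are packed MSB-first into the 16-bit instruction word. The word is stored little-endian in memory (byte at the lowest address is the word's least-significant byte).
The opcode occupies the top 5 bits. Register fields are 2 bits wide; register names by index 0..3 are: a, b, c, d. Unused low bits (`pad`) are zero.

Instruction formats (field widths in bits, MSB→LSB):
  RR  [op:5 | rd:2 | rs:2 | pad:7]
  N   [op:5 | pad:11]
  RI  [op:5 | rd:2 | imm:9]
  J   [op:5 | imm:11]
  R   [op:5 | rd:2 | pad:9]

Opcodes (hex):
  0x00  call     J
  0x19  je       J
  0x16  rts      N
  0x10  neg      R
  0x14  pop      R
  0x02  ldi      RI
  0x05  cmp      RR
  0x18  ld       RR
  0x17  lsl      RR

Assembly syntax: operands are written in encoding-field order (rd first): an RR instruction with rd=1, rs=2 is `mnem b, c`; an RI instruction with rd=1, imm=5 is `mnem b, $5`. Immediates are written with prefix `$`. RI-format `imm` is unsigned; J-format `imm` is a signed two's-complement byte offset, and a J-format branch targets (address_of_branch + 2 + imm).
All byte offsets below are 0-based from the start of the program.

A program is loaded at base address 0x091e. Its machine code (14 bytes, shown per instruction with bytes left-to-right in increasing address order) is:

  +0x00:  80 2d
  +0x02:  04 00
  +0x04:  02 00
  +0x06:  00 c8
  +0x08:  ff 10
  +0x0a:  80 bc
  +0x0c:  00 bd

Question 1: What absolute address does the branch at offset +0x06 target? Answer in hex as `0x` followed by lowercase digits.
off 0x06: read 00 c8 as little → 0xc800
  opcode bits[15:11]=0x19: je/J
  imm: (w>>0)&0x7ff=0x0 → $0
  target = base 0x091e + off 0x06 + 2 + imm 0 = 0x0926

0x0926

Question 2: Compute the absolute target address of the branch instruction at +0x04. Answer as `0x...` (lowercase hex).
0x0926

@+04  little-endian(02 00) = 0x0002
  top 5b → 0x0 → call [J]
  imm@[10:0]=0x2 ⇒ $2
  target = base 0x091e + off 0x04 + 2 + imm 2 = 0x0926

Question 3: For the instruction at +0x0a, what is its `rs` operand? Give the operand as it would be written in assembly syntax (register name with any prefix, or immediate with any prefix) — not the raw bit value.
@+0a  little-endian(80 bc) = 0xbc80
  op=0xbc80>>11=0x17 ⇒ lsl (RR)
  [10:9] rd=2 = c
  [8:7] rs=1 = b

b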